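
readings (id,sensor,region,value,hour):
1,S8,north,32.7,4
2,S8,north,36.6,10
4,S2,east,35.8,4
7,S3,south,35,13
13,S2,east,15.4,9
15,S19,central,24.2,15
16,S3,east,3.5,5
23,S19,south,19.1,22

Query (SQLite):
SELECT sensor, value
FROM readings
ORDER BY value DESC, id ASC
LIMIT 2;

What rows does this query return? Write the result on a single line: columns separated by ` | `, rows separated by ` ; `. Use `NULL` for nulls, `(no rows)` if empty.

Sort by value desc, tiebreak id asc: (36.6, id=2), (35.8, id=4), (35, id=7), (32.7, id=1), (24.2, id=15) …. Take first 2.

S8 | 36.6 ; S2 | 35.8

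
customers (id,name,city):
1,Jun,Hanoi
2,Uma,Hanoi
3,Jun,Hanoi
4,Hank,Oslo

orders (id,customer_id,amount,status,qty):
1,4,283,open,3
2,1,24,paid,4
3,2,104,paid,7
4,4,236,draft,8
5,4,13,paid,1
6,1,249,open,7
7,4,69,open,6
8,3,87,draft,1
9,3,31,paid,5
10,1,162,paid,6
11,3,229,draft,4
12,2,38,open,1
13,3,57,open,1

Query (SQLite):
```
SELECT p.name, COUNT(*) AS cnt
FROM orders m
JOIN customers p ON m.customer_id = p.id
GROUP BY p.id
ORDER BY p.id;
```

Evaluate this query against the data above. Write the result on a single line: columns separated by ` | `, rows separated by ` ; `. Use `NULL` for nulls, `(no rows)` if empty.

Join each orders row to its customers via customer_id.
Group joined rows by customers.id; compute COUNT(*) per group.
  1: ids {2, 6, 10} → COUNT(*)=3
  2: ids {3, 12} → COUNT(*)=2
  3: ids {8, 9, 11, 13} → COUNT(*)=4
  4: ids {1, 4, 5, 7} → COUNT(*)=4

Jun | 3 ; Uma | 2 ; Jun | 4 ; Hank | 4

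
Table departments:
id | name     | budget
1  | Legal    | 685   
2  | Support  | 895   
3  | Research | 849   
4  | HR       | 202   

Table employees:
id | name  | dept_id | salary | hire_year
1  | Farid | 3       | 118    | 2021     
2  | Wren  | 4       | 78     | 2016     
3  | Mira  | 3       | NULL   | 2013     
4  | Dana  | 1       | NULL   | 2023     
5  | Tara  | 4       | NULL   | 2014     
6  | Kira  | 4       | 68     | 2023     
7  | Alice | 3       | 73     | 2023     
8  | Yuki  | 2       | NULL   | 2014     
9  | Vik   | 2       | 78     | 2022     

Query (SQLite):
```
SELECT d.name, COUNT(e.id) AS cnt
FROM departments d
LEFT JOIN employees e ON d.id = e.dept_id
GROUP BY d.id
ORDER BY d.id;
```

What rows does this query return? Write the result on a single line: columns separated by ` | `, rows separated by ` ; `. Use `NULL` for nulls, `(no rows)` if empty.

Legal | 1 ; Support | 2 ; Research | 3 ; HR | 3

LEFT JOIN keeps every departments row; unmatched ones get NULL for employees columns.
Group by departments.id and compute COUNT(e.id). COUNT(col) of an all-NULL group is 0.
  1: ids {4} → COUNT(e.id)=1
  2: ids {8, 9} → COUNT(e.id)=2
  3: ids {1, 3, 7} → COUNT(e.id)=3
  4: ids {2, 5, 6} → COUNT(e.id)=3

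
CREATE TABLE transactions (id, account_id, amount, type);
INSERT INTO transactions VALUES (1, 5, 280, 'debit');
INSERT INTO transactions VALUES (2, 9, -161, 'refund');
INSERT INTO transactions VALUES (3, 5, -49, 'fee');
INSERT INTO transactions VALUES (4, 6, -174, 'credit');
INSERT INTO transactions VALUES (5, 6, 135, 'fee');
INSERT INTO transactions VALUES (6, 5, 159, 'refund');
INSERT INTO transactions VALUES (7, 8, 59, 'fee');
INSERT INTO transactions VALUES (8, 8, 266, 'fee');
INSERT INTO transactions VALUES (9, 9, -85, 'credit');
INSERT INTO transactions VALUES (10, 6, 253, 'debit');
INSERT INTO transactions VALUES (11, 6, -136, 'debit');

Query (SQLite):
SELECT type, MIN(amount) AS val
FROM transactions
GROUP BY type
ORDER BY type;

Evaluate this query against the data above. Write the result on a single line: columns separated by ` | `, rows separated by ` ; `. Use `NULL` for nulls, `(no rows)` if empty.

Partition transactions by type; compute MIN(amount) within each group.
  credit: ids {4, 9} → MIN(amount)=-174
  debit: ids {1, 10, 11} → MIN(amount)=-136
  fee: ids {3, 5, 7, 8} → MIN(amount)=-49
  refund: ids {2, 6} → MIN(amount)=-161

credit | -174 ; debit | -136 ; fee | -49 ; refund | -161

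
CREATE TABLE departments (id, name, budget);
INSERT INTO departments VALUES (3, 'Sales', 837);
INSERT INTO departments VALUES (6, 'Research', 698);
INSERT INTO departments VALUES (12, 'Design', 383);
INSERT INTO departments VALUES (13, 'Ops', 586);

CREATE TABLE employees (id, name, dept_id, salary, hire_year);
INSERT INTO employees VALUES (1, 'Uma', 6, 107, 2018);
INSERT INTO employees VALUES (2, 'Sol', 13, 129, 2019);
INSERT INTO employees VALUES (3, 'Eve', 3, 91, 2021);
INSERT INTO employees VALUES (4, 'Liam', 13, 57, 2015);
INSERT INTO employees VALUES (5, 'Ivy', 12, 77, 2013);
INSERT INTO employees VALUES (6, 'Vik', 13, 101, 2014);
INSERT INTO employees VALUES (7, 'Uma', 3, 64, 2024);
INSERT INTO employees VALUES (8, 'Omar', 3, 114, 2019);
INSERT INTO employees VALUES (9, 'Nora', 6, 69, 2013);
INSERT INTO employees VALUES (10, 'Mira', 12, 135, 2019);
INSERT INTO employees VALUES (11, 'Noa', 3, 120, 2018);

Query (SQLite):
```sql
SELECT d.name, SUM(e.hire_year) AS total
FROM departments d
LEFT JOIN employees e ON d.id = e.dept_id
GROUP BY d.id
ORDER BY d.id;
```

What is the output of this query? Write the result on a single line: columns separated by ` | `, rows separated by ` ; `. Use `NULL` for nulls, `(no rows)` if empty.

Sales | 8082 ; Research | 4031 ; Design | 4032 ; Ops | 6048

LEFT JOIN keeps every departments row; unmatched ones get NULL for employees columns.
Group by departments.id and compute SUM(e.hire_year). SUM over an all-NULL group is NULL.
  3: ids {3, 7, 8, 11} → SUM(e.hire_year)=8082
  6: ids {1, 9} → SUM(e.hire_year)=4031
  12: ids {5, 10} → SUM(e.hire_year)=4032
  13: ids {2, 4, 6} → SUM(e.hire_year)=6048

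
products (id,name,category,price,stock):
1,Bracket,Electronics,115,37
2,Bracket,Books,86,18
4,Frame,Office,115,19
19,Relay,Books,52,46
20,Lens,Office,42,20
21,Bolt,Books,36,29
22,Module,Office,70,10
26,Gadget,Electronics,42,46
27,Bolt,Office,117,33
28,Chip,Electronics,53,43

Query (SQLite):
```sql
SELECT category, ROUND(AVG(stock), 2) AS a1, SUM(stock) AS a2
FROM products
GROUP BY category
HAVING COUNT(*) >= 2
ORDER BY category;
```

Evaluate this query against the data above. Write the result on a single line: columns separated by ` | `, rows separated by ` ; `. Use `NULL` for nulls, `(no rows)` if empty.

Group products by category.
Per group compute: ROUND(AVG(stock), 2), SUM(stock).
HAVING: drop groups with fewer than 2 rows.
  Books: ids {2, 19, 21} → ROUND(AVG(stock), 2)=31, SUM(stock)=93
  Electronics: ids {1, 26, 28} → ROUND(AVG(stock), 2)=42, SUM(stock)=126
  Office: ids {4, 20, 22, 27} → ROUND(AVG(stock), 2)=20.5, SUM(stock)=82

Books | 31 | 93 ; Electronics | 42 | 126 ; Office | 20.5 | 82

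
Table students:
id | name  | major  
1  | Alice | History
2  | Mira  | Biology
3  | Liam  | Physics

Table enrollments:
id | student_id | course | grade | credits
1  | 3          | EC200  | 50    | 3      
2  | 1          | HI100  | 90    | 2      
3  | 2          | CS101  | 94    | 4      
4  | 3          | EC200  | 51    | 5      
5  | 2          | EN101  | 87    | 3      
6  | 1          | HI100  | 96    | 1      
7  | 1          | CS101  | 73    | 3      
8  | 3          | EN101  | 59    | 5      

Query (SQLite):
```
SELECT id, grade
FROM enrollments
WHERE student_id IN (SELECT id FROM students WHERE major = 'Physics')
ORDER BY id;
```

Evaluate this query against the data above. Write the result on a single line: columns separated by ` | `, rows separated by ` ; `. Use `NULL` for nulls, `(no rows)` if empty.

Inner query: students.id where major = 'Physics'.
Outer: keep enrollments rows whose student_id is in that set.
Inner query → {3}

1 | 50 ; 4 | 51 ; 8 | 59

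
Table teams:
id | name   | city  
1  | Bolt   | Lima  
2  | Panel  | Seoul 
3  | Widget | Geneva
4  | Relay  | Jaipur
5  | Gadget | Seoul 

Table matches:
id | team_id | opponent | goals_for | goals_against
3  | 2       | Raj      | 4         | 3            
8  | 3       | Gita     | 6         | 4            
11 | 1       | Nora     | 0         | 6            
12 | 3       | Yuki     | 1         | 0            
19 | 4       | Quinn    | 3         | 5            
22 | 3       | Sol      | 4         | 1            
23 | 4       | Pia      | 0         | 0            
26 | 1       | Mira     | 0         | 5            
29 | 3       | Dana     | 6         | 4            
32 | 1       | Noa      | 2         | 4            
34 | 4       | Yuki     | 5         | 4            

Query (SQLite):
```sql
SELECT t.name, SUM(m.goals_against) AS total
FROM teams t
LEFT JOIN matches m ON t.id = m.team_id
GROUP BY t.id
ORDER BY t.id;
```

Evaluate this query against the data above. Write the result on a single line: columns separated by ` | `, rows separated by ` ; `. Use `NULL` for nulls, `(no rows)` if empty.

Bolt | 15 ; Panel | 3 ; Widget | 9 ; Relay | 9 ; Gadget | NULL

LEFT JOIN keeps every teams row; unmatched ones get NULL for matches columns.
Group by teams.id and compute SUM(m.goals_against). SUM over an all-NULL group is NULL.
  1: ids {11, 26, 32} → SUM(m.goals_against)=15
  2: ids {3} → SUM(m.goals_against)=3
  3: ids {8, 12, 22, 29} → SUM(m.goals_against)=9
  4: ids {19, 23, 34} → SUM(m.goals_against)=9
  5: ids {—} → SUM(m.goals_against)=NULL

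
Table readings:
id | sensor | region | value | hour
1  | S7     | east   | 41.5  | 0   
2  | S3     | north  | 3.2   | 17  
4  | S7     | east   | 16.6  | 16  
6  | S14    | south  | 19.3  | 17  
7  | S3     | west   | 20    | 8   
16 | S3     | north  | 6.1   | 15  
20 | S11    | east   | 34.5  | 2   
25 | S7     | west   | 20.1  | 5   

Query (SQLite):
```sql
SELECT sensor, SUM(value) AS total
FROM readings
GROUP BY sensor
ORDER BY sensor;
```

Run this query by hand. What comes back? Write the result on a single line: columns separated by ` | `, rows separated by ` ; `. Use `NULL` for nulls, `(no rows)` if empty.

S11 | 34.5 ; S14 | 19.3 ; S3 | 29.3 ; S7 | 78.2

Partition readings by sensor; compute SUM(value) within each group.
  S11: ids {20} → SUM(value)=34.5
  S14: ids {6} → SUM(value)=19.3
  S3: ids {2, 7, 16} → SUM(value)=29.3
  S7: ids {1, 4, 25} → SUM(value)=78.2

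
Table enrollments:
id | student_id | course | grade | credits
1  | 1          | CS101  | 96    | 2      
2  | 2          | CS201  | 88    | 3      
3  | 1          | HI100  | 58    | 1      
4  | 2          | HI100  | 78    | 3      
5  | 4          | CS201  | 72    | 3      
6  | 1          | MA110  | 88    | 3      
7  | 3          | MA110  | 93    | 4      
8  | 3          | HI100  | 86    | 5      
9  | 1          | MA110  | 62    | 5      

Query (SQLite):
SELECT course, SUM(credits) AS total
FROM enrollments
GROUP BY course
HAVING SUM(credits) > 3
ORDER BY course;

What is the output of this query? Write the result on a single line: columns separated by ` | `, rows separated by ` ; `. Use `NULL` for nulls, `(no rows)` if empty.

Partition enrollments by course; compute SUM(credits) within each group.
HAVING: keep groups where SUM(credits) > 3.
  CS101: ids {1} → SUM(credits)=2
  CS201: ids {2, 5} → SUM(credits)=6
  HI100: ids {3, 4, 8} → SUM(credits)=9
  MA110: ids {6, 7, 9} → SUM(credits)=12

CS201 | 6 ; HI100 | 9 ; MA110 | 12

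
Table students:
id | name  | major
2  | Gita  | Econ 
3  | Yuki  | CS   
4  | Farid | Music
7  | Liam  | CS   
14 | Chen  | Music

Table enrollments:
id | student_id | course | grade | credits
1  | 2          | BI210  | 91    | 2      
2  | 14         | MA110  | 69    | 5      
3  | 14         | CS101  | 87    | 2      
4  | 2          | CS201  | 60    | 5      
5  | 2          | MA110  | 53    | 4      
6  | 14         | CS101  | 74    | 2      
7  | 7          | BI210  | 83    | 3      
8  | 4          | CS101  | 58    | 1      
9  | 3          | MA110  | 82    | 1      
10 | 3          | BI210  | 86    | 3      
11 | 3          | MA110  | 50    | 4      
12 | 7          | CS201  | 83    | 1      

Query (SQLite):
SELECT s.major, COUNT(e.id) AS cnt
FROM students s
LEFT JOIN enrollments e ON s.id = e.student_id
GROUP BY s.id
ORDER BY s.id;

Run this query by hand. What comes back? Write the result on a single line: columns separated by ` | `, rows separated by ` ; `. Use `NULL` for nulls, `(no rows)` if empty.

LEFT JOIN keeps every students row; unmatched ones get NULL for enrollments columns.
Group by students.id and compute COUNT(e.id). COUNT(col) of an all-NULL group is 0.
  2: ids {1, 4, 5} → COUNT(e.id)=3
  3: ids {9, 10, 11} → COUNT(e.id)=3
  4: ids {8} → COUNT(e.id)=1
  7: ids {7, 12} → COUNT(e.id)=2
  14: ids {2, 3, 6} → COUNT(e.id)=3

Econ | 3 ; CS | 3 ; Music | 1 ; CS | 2 ; Music | 3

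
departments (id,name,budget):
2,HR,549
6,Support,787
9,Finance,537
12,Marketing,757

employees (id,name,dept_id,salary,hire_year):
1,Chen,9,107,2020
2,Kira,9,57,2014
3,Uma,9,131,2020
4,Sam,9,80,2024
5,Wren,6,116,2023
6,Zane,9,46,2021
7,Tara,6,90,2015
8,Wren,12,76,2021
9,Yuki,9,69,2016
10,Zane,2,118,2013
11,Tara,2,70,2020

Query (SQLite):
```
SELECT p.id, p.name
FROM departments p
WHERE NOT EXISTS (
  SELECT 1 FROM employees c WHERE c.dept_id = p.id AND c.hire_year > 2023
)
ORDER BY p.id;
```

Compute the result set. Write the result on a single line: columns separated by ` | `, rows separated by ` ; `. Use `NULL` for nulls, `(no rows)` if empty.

2 | HR ; 6 | Support ; 12 | Marketing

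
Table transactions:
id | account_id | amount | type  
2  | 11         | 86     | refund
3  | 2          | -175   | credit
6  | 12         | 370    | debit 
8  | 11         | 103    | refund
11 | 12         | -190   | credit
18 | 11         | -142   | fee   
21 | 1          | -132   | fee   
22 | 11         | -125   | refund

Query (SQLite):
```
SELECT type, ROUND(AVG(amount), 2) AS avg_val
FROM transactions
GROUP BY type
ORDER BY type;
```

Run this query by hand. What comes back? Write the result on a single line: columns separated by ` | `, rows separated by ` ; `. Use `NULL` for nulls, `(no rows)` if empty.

credit | -182.5 ; debit | 370 ; fee | -137 ; refund | 21.33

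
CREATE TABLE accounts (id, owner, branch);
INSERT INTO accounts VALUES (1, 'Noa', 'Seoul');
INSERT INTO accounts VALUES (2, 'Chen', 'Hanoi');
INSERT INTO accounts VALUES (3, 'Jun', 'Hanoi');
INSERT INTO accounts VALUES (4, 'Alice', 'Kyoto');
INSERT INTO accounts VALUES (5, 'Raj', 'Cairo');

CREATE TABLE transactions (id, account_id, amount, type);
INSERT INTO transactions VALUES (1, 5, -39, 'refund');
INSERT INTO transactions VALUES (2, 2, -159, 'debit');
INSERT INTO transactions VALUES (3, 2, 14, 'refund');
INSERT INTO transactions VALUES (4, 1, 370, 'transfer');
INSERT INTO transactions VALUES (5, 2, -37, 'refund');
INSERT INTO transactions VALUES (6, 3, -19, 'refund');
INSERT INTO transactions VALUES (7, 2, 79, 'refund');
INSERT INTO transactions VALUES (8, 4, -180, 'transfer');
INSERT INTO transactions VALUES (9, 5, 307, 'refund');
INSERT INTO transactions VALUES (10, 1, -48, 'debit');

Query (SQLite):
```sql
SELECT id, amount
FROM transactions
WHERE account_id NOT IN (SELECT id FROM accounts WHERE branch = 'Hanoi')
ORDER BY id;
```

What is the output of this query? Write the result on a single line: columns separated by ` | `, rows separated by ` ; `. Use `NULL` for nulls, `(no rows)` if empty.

1 | -39 ; 4 | 370 ; 8 | -180 ; 9 | 307 ; 10 | -48

Inner query: accounts.id where branch = 'Hanoi'.
Outer: keep transactions rows whose account_id is not in that set.
Inner query → {2, 3}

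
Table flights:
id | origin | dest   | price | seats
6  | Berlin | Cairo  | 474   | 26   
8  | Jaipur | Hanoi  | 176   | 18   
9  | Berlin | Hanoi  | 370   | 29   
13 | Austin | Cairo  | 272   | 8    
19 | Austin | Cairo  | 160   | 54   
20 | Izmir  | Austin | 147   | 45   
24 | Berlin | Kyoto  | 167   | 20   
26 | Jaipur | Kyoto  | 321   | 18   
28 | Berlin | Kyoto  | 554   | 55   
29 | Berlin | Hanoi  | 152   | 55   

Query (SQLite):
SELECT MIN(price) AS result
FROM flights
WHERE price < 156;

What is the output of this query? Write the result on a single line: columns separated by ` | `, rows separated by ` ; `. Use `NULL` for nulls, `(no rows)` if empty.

Rows where price < 156 → price values: [147, 152].
MIN of non-NULL values = 147.

147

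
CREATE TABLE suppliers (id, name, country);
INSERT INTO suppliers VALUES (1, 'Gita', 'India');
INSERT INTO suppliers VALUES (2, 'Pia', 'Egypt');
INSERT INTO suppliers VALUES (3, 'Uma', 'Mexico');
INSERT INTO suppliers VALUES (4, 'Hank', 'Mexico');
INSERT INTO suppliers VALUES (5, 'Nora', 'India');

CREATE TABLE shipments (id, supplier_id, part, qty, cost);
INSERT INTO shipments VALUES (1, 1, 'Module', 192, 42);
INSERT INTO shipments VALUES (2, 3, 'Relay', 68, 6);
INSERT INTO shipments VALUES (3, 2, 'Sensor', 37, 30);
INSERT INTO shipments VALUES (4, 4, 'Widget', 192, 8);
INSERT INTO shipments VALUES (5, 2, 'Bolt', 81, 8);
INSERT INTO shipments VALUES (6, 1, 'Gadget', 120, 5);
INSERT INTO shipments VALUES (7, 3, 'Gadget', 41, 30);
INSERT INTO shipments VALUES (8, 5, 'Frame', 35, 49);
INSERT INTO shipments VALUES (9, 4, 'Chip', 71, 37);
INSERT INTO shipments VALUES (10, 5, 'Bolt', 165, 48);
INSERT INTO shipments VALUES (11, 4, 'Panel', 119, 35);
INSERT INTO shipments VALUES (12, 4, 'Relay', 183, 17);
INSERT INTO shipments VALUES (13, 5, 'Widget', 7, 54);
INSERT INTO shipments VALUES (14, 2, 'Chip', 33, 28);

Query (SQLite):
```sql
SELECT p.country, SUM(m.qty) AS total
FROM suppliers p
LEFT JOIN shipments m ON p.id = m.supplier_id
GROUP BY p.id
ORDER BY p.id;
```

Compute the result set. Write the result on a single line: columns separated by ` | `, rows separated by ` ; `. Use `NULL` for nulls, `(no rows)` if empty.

LEFT JOIN keeps every suppliers row; unmatched ones get NULL for shipments columns.
Group by suppliers.id and compute SUM(m.qty). SUM over an all-NULL group is NULL.
  1: ids {1, 6} → SUM(m.qty)=312
  2: ids {3, 5, 14} → SUM(m.qty)=151
  3: ids {2, 7} → SUM(m.qty)=109
  4: ids {4, 9, 11, 12} → SUM(m.qty)=565
  5: ids {8, 10, 13} → SUM(m.qty)=207

India | 312 ; Egypt | 151 ; Mexico | 109 ; Mexico | 565 ; India | 207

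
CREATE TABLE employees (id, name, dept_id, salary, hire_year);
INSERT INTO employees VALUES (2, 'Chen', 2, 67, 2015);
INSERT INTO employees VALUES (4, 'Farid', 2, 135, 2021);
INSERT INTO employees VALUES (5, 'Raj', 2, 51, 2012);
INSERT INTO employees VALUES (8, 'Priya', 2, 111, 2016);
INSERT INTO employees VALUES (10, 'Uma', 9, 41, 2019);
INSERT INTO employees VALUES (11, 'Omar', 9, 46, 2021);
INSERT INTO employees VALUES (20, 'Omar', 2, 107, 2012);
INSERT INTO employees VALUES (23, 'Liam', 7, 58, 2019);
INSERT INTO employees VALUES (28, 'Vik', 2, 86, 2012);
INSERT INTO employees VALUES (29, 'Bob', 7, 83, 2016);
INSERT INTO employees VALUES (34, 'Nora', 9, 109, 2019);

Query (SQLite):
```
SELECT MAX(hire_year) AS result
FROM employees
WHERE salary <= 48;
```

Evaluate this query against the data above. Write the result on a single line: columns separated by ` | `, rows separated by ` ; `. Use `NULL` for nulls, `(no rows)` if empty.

Rows where salary <= 48 → hire_year values: [2019, 2021].
MAX of non-NULL values = 2021.

2021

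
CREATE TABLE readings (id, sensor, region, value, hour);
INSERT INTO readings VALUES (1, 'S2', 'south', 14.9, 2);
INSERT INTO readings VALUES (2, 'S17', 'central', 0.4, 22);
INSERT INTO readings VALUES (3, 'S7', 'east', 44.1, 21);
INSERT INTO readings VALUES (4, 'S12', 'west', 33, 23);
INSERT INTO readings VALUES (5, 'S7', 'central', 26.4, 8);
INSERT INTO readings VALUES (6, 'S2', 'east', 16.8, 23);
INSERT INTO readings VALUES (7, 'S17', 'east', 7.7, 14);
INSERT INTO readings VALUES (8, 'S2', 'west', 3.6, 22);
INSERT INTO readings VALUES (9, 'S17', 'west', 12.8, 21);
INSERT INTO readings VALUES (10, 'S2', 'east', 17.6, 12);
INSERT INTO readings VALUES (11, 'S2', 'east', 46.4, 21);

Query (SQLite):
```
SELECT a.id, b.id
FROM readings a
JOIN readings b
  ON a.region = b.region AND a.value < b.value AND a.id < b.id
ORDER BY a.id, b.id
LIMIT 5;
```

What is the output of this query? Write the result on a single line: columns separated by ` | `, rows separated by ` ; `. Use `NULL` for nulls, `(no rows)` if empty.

Pairs (a,b) with same region, a.value < b.value, a.id < b.id.
region groups: central:{2,5} east:{3,6,7,10,11} south:{1} west:{4,8,9}
Ordered by (a.id, b.id); first 5.

2 | 5 ; 3 | 11 ; 6 | 10 ; 6 | 11 ; 7 | 10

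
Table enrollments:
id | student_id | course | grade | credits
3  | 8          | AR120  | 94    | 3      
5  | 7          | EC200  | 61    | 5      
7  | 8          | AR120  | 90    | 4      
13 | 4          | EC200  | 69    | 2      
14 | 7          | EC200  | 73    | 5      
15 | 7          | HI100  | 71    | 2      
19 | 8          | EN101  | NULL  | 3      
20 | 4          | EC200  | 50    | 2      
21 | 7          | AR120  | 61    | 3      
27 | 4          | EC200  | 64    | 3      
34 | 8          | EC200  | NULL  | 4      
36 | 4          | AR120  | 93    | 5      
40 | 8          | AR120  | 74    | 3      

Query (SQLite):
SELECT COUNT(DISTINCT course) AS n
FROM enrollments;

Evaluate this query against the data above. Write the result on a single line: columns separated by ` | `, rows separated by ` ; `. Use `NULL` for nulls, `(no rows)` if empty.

4

Count distinct non-NULL course values.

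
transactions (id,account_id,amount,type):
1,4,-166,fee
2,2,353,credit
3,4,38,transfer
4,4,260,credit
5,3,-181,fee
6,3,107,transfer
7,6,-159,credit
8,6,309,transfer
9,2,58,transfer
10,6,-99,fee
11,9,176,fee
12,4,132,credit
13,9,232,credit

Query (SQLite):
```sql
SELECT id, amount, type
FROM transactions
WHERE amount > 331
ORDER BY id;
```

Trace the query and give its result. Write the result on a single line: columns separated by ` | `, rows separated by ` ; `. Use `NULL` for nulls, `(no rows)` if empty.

amount > 331: ids {2}

2 | 353 | credit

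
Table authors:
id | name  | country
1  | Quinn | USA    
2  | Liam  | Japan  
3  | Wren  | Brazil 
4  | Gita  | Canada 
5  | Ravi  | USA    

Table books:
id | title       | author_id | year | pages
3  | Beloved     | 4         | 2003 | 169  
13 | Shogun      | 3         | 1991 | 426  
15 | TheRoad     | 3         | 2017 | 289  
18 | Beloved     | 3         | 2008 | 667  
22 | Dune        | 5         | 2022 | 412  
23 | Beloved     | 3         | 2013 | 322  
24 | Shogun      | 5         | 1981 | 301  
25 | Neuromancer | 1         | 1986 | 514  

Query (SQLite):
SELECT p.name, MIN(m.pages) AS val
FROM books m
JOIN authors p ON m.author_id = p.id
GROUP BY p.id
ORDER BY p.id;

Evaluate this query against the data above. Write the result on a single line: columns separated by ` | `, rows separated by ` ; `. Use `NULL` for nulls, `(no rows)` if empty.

Join each books row to its authors via author_id.
Group joined rows by authors.id; compute MIN(m.pages) per group.
  1: ids {25} → MIN(m.pages)=514
  3: ids {13, 15, 18, 23} → MIN(m.pages)=289
  4: ids {3} → MIN(m.pages)=169
  5: ids {22, 24} → MIN(m.pages)=301

Quinn | 514 ; Wren | 289 ; Gita | 169 ; Ravi | 301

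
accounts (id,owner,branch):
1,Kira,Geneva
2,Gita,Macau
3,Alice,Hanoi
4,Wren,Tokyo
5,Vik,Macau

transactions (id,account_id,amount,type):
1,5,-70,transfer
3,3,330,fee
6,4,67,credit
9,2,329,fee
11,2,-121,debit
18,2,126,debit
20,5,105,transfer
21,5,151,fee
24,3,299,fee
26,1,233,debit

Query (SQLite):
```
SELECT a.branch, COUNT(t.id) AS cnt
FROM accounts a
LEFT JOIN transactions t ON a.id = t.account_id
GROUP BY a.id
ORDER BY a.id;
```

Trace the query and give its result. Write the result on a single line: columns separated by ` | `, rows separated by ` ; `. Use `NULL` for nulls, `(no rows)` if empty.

LEFT JOIN keeps every accounts row; unmatched ones get NULL for transactions columns.
Group by accounts.id and compute COUNT(t.id). COUNT(col) of an all-NULL group is 0.
  1: ids {26} → COUNT(t.id)=1
  2: ids {9, 11, 18} → COUNT(t.id)=3
  3: ids {3, 24} → COUNT(t.id)=2
  4: ids {6} → COUNT(t.id)=1
  5: ids {1, 20, 21} → COUNT(t.id)=3

Geneva | 1 ; Macau | 3 ; Hanoi | 2 ; Tokyo | 1 ; Macau | 3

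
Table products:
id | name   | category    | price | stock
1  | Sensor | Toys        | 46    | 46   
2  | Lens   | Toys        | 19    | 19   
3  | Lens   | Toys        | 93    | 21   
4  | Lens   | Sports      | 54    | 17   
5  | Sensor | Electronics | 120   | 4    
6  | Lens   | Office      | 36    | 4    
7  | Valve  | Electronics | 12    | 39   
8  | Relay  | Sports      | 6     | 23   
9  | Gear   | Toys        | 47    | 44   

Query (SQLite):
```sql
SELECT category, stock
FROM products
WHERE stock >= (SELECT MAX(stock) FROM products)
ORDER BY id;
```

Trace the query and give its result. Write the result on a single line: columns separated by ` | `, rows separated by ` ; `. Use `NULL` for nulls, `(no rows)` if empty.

Toys | 46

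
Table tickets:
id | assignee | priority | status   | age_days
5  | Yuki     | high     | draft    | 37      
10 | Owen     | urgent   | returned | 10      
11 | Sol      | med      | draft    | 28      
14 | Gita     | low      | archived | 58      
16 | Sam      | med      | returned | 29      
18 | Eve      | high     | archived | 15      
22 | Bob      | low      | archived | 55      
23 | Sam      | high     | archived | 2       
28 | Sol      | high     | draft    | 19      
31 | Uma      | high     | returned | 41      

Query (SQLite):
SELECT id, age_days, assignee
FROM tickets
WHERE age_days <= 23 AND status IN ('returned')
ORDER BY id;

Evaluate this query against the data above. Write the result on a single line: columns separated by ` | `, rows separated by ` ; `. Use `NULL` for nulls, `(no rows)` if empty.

age_days <= 23: ids {10, 18, 23, 28}
status IN ('returned'): ids {10, 16, 31}
Combine with AND.

10 | 10 | Owen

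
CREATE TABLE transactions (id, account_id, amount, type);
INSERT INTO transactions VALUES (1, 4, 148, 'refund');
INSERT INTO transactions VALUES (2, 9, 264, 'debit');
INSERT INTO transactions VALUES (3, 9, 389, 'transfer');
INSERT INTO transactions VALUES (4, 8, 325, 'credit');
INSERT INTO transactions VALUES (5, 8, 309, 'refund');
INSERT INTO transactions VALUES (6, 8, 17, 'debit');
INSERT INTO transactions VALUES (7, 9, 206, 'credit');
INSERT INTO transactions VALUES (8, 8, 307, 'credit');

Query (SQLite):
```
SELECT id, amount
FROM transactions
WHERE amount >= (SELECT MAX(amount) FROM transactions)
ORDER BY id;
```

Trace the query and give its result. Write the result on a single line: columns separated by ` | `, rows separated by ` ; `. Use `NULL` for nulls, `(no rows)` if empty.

Scalar subquery: MAX(amount) over all transactions rows = 389.
Keep rows where amount >= that value.

3 | 389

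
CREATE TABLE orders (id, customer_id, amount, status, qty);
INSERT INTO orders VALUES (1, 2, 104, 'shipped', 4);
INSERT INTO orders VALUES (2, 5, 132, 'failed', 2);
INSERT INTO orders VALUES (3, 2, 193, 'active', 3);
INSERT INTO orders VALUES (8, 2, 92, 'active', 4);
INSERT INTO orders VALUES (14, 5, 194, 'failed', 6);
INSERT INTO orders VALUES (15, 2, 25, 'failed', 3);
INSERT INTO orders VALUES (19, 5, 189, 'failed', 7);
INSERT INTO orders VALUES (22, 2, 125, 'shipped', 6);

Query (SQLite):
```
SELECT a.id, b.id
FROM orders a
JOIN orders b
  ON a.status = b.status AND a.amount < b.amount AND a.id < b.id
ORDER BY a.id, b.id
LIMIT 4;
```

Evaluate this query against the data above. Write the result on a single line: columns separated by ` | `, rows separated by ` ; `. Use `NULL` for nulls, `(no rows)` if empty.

1 | 22 ; 2 | 14 ; 2 | 19 ; 15 | 19

Pairs (a,b) with same status, a.amount < b.amount, a.id < b.id.
status groups: active:{3,8} failed:{2,14,15,19} shipped:{1,22}
Ordered by (a.id, b.id); first 4.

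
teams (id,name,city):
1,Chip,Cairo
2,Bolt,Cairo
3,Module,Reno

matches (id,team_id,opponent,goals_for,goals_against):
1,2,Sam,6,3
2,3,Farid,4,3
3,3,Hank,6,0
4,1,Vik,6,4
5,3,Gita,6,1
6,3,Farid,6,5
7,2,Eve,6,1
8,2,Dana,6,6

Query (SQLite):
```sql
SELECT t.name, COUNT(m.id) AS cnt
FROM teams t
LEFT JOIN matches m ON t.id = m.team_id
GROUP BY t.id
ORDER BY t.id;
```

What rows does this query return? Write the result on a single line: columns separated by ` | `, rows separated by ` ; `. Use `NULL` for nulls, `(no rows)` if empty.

LEFT JOIN keeps every teams row; unmatched ones get NULL for matches columns.
Group by teams.id and compute COUNT(m.id). COUNT(col) of an all-NULL group is 0.
  1: ids {4} → COUNT(m.id)=1
  2: ids {1, 7, 8} → COUNT(m.id)=3
  3: ids {2, 3, 5, 6} → COUNT(m.id)=4

Chip | 1 ; Bolt | 3 ; Module | 4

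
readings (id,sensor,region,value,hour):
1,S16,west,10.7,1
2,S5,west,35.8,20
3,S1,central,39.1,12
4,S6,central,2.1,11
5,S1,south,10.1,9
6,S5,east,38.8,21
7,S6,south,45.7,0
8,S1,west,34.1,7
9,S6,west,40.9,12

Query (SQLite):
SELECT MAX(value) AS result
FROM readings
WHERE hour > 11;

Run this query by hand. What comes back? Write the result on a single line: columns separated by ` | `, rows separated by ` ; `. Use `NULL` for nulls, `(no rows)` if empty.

40.9

Rows where hour > 11 → value values: [35.8, 39.1, 38.8, 40.9].
MAX of non-NULL values = 40.9.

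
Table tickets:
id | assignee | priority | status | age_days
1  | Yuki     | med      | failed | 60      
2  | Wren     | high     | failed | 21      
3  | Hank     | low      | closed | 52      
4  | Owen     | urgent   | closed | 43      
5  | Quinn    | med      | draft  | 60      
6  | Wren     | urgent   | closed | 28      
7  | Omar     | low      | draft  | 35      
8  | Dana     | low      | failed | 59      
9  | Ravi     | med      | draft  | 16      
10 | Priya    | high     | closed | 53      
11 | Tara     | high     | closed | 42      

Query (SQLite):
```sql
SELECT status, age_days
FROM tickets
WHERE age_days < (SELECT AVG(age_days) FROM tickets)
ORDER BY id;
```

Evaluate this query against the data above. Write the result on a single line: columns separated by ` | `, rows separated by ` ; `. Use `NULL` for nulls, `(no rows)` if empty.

Scalar subquery: AVG(age_days) over all tickets rows = 42.636364 (≈; comparison uses full precision).
Keep rows where age_days < that value.

failed | 21 ; closed | 28 ; draft | 35 ; draft | 16 ; closed | 42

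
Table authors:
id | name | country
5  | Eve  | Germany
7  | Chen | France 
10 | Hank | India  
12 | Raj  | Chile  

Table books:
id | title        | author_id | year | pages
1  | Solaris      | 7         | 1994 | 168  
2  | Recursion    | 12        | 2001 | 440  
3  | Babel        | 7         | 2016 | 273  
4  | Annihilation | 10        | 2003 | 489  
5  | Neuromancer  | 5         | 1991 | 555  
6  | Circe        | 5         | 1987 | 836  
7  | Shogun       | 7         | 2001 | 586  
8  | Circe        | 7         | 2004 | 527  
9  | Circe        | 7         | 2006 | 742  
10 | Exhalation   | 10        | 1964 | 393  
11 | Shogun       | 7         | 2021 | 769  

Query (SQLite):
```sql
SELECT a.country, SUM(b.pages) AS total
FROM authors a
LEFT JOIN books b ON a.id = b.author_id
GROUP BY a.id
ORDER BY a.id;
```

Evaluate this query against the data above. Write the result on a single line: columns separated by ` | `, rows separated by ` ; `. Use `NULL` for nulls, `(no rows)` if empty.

LEFT JOIN keeps every authors row; unmatched ones get NULL for books columns.
Group by authors.id and compute SUM(b.pages). SUM over an all-NULL group is NULL.
  5: ids {5, 6} → SUM(b.pages)=1391
  7: ids {1, 3, 7, 8, 9, 11} → SUM(b.pages)=3065
  10: ids {4, 10} → SUM(b.pages)=882
  12: ids {2} → SUM(b.pages)=440

Germany | 1391 ; France | 3065 ; India | 882 ; Chile | 440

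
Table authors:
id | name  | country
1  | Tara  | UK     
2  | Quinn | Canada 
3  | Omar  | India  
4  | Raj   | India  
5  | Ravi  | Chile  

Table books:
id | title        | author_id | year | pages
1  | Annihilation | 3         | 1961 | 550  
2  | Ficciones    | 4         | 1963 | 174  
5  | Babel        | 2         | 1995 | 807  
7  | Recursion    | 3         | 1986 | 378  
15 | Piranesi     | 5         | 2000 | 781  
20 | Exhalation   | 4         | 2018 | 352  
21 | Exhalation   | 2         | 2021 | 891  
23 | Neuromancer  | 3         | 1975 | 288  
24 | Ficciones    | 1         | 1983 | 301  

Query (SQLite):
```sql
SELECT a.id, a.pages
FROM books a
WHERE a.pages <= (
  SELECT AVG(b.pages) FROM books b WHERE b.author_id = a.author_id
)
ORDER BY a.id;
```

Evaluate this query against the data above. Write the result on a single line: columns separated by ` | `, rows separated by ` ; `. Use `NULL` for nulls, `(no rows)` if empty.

2 | 174 ; 5 | 807 ; 7 | 378 ; 15 | 781 ; 23 | 288 ; 24 | 301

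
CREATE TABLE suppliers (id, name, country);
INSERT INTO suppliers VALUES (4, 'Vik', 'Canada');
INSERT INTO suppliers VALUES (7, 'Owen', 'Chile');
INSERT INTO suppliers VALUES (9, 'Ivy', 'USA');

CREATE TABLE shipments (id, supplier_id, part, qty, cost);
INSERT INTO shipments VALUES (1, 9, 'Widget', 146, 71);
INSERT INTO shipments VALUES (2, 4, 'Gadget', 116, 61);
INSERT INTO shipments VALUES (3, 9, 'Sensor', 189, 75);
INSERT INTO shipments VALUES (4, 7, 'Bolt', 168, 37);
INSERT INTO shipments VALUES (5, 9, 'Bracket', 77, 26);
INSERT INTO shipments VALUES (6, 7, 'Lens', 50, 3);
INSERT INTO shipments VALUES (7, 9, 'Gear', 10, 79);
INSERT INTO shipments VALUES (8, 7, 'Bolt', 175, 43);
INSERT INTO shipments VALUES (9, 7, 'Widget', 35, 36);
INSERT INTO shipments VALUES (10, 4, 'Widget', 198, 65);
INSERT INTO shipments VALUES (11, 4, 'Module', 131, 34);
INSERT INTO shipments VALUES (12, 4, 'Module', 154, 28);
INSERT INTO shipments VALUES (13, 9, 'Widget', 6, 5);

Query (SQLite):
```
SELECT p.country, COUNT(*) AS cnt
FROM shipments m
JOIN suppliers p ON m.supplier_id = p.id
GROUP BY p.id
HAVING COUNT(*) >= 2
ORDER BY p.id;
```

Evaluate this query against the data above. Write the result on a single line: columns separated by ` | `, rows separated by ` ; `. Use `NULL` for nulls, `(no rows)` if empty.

Canada | 4 ; Chile | 4 ; USA | 5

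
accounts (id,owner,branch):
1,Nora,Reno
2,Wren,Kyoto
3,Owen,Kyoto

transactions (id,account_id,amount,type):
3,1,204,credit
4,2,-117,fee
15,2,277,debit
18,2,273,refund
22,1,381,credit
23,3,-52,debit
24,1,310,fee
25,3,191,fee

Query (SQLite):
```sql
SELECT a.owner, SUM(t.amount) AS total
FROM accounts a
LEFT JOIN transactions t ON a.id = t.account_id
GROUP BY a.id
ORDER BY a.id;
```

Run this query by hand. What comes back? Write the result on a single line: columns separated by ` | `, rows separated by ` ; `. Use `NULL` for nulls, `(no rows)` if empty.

Nora | 895 ; Wren | 433 ; Owen | 139

LEFT JOIN keeps every accounts row; unmatched ones get NULL for transactions columns.
Group by accounts.id and compute SUM(t.amount). SUM over an all-NULL group is NULL.
  1: ids {3, 22, 24} → SUM(t.amount)=895
  2: ids {4, 15, 18} → SUM(t.amount)=433
  3: ids {23, 25} → SUM(t.amount)=139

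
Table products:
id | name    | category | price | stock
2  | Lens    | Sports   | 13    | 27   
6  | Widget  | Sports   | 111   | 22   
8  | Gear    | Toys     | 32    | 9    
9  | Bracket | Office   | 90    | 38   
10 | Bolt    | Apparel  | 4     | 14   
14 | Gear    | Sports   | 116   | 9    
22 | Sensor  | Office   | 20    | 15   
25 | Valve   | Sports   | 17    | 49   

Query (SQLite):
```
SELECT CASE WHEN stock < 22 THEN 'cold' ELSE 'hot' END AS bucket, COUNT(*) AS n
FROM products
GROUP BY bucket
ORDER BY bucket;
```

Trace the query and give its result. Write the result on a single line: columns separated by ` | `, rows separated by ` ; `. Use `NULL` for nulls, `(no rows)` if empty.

Bucket rows by stock < 22 → 'cold' else 'hot'; count each bucket.

cold | 4 ; hot | 4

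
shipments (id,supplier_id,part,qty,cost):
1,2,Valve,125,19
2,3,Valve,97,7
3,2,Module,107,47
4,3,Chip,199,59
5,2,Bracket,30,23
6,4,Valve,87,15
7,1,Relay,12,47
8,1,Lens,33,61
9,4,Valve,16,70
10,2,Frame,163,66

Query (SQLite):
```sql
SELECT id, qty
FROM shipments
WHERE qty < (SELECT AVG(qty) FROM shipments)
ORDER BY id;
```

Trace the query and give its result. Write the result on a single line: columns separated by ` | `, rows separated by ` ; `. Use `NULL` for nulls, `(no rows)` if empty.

Scalar subquery: AVG(qty) over all shipments rows = 86.9.
Keep rows where qty < that value.

5 | 30 ; 7 | 12 ; 8 | 33 ; 9 | 16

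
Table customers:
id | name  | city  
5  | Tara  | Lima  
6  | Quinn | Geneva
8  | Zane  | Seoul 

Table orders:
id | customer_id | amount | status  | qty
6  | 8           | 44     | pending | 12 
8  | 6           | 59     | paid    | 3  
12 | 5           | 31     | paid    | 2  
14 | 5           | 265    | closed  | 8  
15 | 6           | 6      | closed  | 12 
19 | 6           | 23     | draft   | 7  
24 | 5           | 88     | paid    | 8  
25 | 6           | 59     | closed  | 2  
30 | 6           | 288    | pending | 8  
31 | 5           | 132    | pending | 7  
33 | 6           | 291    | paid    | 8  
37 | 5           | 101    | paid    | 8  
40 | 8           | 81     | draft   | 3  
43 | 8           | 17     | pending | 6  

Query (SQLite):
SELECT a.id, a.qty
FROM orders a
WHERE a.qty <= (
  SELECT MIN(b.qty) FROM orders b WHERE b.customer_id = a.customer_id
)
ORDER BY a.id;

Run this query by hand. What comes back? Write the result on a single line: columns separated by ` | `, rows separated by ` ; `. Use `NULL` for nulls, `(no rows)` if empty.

For each orders row a, compute MIN(qty) over rows sharing a.customer_id.
Keep row a if a.qty <= that per-group MIN.
  customer_id=5: MIN(qty) = 2
  customer_id=6: MIN(qty) = 2
  customer_id=8: MIN(qty) = 3

12 | 2 ; 25 | 2 ; 40 | 3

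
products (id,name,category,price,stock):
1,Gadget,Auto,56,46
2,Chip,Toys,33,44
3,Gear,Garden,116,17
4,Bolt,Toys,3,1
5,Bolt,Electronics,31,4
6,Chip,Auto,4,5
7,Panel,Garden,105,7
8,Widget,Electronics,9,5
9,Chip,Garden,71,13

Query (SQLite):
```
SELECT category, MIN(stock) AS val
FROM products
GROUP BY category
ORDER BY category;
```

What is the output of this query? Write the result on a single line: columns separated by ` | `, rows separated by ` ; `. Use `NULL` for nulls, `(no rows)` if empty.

Auto | 5 ; Electronics | 4 ; Garden | 7 ; Toys | 1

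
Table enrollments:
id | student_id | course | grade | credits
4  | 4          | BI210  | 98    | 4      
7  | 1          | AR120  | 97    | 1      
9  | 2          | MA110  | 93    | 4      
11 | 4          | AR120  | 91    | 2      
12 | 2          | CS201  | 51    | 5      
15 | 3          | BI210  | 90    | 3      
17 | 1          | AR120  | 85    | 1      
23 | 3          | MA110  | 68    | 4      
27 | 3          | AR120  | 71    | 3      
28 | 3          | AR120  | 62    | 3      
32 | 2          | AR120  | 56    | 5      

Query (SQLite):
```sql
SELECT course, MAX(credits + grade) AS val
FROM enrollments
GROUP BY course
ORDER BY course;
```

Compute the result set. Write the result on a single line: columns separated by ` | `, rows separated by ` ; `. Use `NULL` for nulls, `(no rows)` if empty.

For each row compute credits + grade.
Group by course; take MAX of the expression per group.
  AR120: ids {7, 11, 17, 27, 28, 32} → MAX(credits + grade)=98
  BI210: ids {4, 15} → MAX(credits + grade)=102
  CS201: ids {12} → MAX(credits + grade)=56
  MA110: ids {9, 23} → MAX(credits + grade)=97

AR120 | 98 ; BI210 | 102 ; CS201 | 56 ; MA110 | 97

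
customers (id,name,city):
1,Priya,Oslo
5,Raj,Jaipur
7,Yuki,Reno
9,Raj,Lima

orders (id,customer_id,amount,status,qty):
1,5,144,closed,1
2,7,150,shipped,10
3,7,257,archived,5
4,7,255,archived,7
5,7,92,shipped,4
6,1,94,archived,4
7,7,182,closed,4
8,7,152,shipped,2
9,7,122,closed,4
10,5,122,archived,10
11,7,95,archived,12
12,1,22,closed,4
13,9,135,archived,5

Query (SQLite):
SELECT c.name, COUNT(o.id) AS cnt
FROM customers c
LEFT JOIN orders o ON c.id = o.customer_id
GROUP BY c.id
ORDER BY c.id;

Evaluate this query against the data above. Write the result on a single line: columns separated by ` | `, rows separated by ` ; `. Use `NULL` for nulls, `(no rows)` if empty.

LEFT JOIN keeps every customers row; unmatched ones get NULL for orders columns.
Group by customers.id and compute COUNT(o.id). COUNT(col) of an all-NULL group is 0.
  1: ids {6, 12} → COUNT(o.id)=2
  5: ids {1, 10} → COUNT(o.id)=2
  7: ids {2, 3, 4, 5, 7, 8, 9, 11} → COUNT(o.id)=8
  9: ids {13} → COUNT(o.id)=1

Priya | 2 ; Raj | 2 ; Yuki | 8 ; Raj | 1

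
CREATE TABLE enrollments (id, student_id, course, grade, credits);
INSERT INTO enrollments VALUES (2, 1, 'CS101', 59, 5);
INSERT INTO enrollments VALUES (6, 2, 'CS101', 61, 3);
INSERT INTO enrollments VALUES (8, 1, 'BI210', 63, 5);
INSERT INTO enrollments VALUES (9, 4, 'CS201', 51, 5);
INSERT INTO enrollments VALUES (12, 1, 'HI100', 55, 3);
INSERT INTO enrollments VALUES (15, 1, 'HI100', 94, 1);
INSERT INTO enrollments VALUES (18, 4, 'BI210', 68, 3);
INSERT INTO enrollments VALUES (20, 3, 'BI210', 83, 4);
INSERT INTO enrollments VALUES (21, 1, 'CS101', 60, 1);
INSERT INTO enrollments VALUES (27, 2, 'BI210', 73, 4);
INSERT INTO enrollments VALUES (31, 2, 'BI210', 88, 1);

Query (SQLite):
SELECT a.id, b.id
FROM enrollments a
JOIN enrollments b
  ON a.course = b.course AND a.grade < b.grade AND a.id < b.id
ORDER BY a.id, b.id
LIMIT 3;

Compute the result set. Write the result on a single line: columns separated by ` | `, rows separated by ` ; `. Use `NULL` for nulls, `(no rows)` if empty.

Pairs (a,b) with same course, a.grade < b.grade, a.id < b.id.
course groups: BI210:{8,18,20,27,31} CS101:{2,6,21} CS201:{9} HI100:{12,15}
Ordered by (a.id, b.id); first 3.

2 | 6 ; 2 | 21 ; 8 | 18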